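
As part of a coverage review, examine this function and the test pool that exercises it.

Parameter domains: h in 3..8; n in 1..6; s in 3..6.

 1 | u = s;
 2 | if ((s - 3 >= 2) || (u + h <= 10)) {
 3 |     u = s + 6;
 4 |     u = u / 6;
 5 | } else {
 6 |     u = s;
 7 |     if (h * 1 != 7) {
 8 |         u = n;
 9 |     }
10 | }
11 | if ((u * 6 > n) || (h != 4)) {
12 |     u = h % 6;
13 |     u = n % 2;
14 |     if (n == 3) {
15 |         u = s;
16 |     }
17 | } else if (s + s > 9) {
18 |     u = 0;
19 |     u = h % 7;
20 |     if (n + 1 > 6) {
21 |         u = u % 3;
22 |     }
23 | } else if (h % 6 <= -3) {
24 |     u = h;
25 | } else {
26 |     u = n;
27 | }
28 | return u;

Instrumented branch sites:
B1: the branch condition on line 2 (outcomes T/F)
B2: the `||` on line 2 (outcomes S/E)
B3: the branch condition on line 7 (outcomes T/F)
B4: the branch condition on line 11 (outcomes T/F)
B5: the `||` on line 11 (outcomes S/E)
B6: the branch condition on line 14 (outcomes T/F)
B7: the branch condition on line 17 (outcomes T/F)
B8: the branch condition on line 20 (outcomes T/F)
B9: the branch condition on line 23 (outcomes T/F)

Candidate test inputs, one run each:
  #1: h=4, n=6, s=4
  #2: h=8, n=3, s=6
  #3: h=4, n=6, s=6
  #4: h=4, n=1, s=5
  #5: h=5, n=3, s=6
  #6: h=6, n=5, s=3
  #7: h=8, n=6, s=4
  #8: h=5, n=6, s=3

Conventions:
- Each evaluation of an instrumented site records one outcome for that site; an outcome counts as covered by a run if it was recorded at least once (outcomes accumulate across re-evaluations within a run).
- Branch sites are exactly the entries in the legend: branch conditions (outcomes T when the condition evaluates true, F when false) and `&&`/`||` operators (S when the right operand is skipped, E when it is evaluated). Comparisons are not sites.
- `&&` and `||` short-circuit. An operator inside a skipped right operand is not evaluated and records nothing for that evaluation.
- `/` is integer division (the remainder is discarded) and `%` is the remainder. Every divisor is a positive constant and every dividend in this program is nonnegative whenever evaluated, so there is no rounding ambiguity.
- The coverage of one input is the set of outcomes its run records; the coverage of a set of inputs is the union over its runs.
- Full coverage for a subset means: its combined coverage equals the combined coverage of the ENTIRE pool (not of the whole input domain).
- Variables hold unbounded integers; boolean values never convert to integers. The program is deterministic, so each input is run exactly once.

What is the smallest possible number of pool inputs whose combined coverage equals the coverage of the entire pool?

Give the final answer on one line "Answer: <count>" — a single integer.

input #1 (h=4, n=6, s=4): events B2->E, B1->T, B5->E, B4->F, B7->F, B9->F; covers B1=T, B2=E, B4=F, B5=E, B7=F, B9=F
input #2 (h=8, n=3, s=6): events B2->S, B1->T, B5->S, B4->T, B6->T; covers B1=T, B2=S, B4=T, B5=S, B6=T
input #3 (h=4, n=6, s=6): events B2->S, B1->T, B5->S, B4->T, B6->F; covers B1=T, B2=S, B4=T, B5=S, B6=F
input #4 (h=4, n=1, s=5): events B2->S, B1->T, B5->S, B4->T, B6->F; covers B1=T, B2=S, B4=T, B5=S, B6=F
input #5 (h=5, n=3, s=6): events B2->S, B1->T, B5->S, B4->T, B6->T; covers B1=T, B2=S, B4=T, B5=S, B6=T
input #6 (h=6, n=5, s=3): events B2->E, B1->T, B5->S, B4->T, B6->F; covers B1=T, B2=E, B4=T, B5=S, B6=F
input #7 (h=8, n=6, s=4): events B2->E, B1->F, B3->T, B5->S, B4->T, B6->F; covers B1=F, B2=E, B3=T, B4=T, B5=S, B6=F
input #8 (h=5, n=6, s=3): events B2->E, B1->T, B5->E, B4->T, B6->F; covers B1=T, B2=E, B4=T, B5=E, B6=F
union over all inputs: B1=T, B1=F, B2=S, B2=E, B3=T, B4=T, B4=F, B5=S, B5=E, B6=T, B6=F, B7=F, B9=F (13 outcomes)
no size-1 subset reaches all 13 outcomes (best union: 6/13)
no size-2 subset reaches all 13 outcomes (best union: 11/13)
the canonical winner is {1, 2, 7}: size 3, full 13-outcome coverage, earliest index list among size-3 covers

Answer: 3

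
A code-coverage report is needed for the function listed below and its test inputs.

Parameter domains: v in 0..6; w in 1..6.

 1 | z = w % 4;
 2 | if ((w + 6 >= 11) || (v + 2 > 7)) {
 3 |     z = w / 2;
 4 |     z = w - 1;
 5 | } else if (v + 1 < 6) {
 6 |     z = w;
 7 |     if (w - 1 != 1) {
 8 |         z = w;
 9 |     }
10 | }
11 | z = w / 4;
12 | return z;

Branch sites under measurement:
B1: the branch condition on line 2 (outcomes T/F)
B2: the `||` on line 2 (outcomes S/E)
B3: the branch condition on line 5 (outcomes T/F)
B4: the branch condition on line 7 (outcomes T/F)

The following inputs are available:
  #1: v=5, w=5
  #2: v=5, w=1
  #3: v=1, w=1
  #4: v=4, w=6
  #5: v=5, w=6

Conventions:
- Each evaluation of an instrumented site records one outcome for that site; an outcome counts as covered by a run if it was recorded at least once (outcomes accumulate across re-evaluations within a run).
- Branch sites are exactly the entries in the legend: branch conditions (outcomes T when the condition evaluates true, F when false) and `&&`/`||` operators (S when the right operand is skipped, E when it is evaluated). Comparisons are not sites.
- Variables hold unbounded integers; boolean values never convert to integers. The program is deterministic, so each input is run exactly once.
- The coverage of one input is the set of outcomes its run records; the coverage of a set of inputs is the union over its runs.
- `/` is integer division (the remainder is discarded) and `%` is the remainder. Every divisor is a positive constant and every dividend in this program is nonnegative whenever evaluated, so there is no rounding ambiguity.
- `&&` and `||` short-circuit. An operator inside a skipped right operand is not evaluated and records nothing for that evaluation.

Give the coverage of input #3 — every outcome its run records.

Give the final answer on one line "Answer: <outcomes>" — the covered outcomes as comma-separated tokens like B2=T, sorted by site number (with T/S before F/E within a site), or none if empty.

Simulating input #3 (v=1, w=1) step by step:
  B2->E, B1->F, B3->T, B4->T
as a set, this run covers: B1=F, B2=E, B3=T, B4=T

Answer: B1=F, B2=E, B3=T, B4=T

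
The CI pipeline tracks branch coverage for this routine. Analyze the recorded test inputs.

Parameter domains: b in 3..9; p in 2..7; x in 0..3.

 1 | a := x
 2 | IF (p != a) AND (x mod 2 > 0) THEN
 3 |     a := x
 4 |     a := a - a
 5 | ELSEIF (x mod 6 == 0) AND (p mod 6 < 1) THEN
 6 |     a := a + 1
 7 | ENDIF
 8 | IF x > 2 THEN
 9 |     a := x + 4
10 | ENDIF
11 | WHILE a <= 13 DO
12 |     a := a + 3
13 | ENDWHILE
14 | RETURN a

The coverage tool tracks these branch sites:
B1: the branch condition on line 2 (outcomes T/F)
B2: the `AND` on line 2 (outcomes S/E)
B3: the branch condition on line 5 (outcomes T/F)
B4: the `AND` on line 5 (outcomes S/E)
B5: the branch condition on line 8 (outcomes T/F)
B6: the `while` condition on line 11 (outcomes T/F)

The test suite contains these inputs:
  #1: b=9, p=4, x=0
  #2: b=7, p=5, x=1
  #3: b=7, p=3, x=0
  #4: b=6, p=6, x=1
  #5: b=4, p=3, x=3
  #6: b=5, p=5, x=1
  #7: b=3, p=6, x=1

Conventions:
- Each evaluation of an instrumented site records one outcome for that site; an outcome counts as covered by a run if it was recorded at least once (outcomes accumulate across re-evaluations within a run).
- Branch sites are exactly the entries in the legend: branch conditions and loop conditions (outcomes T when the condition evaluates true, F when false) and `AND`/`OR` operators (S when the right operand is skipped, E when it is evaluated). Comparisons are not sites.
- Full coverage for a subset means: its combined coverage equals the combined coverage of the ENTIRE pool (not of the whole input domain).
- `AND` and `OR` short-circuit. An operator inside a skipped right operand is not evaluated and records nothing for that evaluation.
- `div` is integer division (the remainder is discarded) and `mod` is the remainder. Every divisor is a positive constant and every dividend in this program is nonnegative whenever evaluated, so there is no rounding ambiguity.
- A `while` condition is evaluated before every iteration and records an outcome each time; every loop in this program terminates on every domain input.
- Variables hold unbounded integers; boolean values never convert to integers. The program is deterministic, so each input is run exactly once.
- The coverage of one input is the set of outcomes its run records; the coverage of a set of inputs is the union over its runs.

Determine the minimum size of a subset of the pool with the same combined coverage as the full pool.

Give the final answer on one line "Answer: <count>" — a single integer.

input #1, b=9, p=4, x=0: events B2->E, B1->F, B4->E, B3->F, B5->F, B6->T, B6->T, B6->T, B6->T, B6->T, B6->F; outcomes B1=F, B2=E, B3=F, B4=E, B5=F, B6=T, B6=F
input #2, b=7, p=5, x=1: events B2->E, B1->T, B5->F, B6->T, B6->T, B6->T, B6->T, B6->T, B6->F; outcomes B1=T, B2=E, B5=F, B6=T, B6=F
input #3, b=7, p=3, x=0: events B2->E, B1->F, B4->E, B3->F, B5->F, B6->T, B6->T, B6->T, B6->T, B6->T, B6->F; outcomes B1=F, B2=E, B3=F, B4=E, B5=F, B6=T, B6=F
input #4, b=6, p=6, x=1: events B2->E, B1->T, B5->F, B6->T, B6->T, B6->T, B6->T, B6->T, B6->F; outcomes B1=T, B2=E, B5=F, B6=T, B6=F
input #5, b=4, p=3, x=3: events B2->S, B1->F, B4->S, B3->F, B5->T, B6->T, B6->T, B6->T, B6->F; outcomes B1=F, B2=S, B3=F, B4=S, B5=T, B6=T, B6=F
input #6, b=5, p=5, x=1: events B2->E, B1->T, B5->F, B6->T, B6->T, B6->T, B6->T, B6->T, B6->F; outcomes B1=T, B2=E, B5=F, B6=T, B6=F
input #7, b=3, p=6, x=1: events B2->E, B1->T, B5->F, B6->T, B6->T, B6->T, B6->T, B6->T, B6->F; outcomes B1=T, B2=E, B5=F, B6=T, B6=F
the full pool covers 11 outcomes: B1=T, B1=F, B2=S, B2=E, B3=F, B4=S, B4=E, B5=T, B5=F, B6=T, B6=F
no size-1 subset reaches all 11 outcomes (best union: 7/11)
no size-2 subset reaches all 11 outcomes (best union: 10/11)
the canonical winner is {1, 2, 5}: size 3, full 11-outcome coverage, earliest index list among size-3 covers

Answer: 3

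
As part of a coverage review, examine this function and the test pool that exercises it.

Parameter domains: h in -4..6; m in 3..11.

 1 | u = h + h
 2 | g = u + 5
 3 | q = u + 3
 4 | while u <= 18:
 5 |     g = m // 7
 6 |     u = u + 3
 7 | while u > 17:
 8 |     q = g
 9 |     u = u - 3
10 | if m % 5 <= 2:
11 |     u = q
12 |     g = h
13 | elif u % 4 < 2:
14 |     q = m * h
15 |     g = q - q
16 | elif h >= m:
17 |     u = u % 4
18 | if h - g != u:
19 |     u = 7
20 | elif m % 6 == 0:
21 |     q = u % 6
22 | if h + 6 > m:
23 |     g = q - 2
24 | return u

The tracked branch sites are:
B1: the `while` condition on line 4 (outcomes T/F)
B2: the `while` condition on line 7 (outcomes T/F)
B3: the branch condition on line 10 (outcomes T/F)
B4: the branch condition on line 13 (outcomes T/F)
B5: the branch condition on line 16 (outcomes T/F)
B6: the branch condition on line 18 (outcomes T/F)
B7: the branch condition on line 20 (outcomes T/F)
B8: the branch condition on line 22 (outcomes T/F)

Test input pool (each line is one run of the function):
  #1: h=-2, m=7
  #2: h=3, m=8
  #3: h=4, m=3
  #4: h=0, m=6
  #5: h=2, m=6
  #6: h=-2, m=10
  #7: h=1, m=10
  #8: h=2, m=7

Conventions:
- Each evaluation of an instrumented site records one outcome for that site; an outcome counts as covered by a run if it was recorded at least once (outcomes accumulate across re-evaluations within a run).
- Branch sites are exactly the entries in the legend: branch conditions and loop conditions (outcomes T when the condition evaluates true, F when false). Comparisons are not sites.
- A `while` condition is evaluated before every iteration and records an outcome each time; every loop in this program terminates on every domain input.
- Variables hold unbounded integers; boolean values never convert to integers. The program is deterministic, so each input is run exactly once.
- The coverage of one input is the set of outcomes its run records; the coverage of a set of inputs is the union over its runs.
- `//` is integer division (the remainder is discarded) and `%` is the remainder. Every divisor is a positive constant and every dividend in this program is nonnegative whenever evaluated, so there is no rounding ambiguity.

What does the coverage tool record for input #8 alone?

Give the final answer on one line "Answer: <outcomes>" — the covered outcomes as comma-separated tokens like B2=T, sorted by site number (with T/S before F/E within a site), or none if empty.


Event log for input #8 (h=2, m=7):
  B1->T, B1->T, B1->T, B1->T, B1->T, B1->F, B2->T, B2->F, B3->T, B6->T
  B8->T
distinct outcomes covered: B1=T, B1=F, B2=T, B2=F, B3=T, B6=T, B8=T
Answer: B1=T, B1=F, B2=T, B2=F, B3=T, B6=T, B8=T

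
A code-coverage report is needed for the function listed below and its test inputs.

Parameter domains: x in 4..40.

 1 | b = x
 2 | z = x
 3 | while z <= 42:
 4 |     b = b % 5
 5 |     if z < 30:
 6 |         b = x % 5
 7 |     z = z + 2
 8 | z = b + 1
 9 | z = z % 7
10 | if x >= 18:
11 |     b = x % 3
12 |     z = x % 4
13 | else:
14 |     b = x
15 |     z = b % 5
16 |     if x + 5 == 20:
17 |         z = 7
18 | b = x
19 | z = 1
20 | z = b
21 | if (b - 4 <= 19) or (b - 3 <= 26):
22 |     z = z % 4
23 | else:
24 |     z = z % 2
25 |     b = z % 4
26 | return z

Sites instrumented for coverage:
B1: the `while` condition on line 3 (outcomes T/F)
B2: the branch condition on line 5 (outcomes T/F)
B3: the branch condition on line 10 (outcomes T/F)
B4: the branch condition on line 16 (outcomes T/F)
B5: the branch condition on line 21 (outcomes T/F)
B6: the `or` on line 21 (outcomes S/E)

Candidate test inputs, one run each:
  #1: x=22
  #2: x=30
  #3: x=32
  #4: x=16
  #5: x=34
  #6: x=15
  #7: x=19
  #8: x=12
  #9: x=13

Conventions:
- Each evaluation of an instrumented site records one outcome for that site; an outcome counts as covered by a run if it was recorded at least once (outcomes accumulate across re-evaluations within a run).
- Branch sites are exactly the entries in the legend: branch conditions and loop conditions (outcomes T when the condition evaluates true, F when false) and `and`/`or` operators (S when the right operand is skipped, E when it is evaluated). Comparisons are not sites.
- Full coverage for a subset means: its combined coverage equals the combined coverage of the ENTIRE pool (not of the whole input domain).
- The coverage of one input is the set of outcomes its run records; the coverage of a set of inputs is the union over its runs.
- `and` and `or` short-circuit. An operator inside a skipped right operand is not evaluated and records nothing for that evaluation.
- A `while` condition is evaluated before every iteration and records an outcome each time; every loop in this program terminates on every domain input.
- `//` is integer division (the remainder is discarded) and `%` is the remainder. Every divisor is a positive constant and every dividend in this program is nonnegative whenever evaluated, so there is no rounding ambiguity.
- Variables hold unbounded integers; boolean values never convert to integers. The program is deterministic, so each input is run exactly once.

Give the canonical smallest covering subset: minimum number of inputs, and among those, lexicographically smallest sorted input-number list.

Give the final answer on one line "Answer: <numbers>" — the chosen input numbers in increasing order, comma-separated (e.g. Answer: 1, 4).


#1 (x=22) -> B1->T, B2->T, B1->T, B2->T, B1->T, B2->T, B1->T, B2->T, B1->T, B2->F, B1->T, B2->F, B1->T, B2->F, ...; covered: B1=T, B1=F, B2=T, B2=F, B3=T, B5=T, B6=S
#2 (x=30) -> B1->T, B2->F, B1->T, B2->F, B1->T, B2->F, B1->T, B2->F, B1->T, B2->F, B1->T, B2->F, B1->T, B2->F, ...; covered: B1=T, B1=F, B2=F, B3=T, B5=F, B6=E
#3 (x=32) -> B1->T, B2->F, B1->T, B2->F, B1->T, B2->F, B1->T, B2->F, B1->T, B2->F, B1->T, B2->F, B1->F, B3->T, ...; covered: B1=T, B1=F, B2=F, B3=T, B5=F, B6=E
#4 (x=16) -> B1->T, B2->T, B1->T, B2->T, B1->T, B2->T, B1->T, B2->T, B1->T, B2->T, B1->T, B2->T, B1->T, B2->T, ...; covered: B1=T, B1=F, B2=T, B2=F, B3=F, B4=F, B5=T, B6=S
#5 (x=34) -> B1->T, B2->F, B1->T, B2->F, B1->T, B2->F, B1->T, B2->F, B1->T, B2->F, B1->F, B3->T, B6->E, B5->F; covered: B1=T, B1=F, B2=F, B3=T, B5=F, B6=E
#6 (x=15) -> B1->T, B2->T, B1->T, B2->T, B1->T, B2->T, B1->T, B2->T, B1->T, B2->T, B1->T, B2->T, B1->T, B2->T, ...; covered: B1=T, B1=F, B2=T, B2=F, B3=F, B4=T, B5=T, B6=S
#7 (x=19) -> B1->T, B2->T, B1->T, B2->T, B1->T, B2->T, B1->T, B2->T, B1->T, B2->T, B1->T, B2->T, B1->T, B2->F, ...; covered: B1=T, B1=F, B2=T, B2=F, B3=T, B5=T, B6=S
#8 (x=12) -> B1->T, B2->T, B1->T, B2->T, B1->T, B2->T, B1->T, B2->T, B1->T, B2->T, B1->T, B2->T, B1->T, B2->T, ...; covered: B1=T, B1=F, B2=T, B2=F, B3=F, B4=F, B5=T, B6=S
#9 (x=13) -> B1->T, B2->T, B1->T, B2->T, B1->T, B2->T, B1->T, B2->T, B1->T, B2->T, B1->T, B2->T, B1->T, B2->T, ...; covered: B1=T, B1=F, B2=T, B2=F, B3=F, B4=F, B5=T, B6=S
the full pool covers 12 outcomes: B1=T, B1=F, B2=T, B2=F, B3=T, B3=F, B4=T, B4=F, B5=T, B5=F, B6=S, B6=E
size 1 is not enough: best union over all size-1 subsets is 8/12
size 2 is not enough: best union over all size-2 subsets is 11/12
the canonical winner is {2, 4, 6}: size 3, full 12-outcome coverage, earliest index list among size-3 covers
Answer: 2, 4, 6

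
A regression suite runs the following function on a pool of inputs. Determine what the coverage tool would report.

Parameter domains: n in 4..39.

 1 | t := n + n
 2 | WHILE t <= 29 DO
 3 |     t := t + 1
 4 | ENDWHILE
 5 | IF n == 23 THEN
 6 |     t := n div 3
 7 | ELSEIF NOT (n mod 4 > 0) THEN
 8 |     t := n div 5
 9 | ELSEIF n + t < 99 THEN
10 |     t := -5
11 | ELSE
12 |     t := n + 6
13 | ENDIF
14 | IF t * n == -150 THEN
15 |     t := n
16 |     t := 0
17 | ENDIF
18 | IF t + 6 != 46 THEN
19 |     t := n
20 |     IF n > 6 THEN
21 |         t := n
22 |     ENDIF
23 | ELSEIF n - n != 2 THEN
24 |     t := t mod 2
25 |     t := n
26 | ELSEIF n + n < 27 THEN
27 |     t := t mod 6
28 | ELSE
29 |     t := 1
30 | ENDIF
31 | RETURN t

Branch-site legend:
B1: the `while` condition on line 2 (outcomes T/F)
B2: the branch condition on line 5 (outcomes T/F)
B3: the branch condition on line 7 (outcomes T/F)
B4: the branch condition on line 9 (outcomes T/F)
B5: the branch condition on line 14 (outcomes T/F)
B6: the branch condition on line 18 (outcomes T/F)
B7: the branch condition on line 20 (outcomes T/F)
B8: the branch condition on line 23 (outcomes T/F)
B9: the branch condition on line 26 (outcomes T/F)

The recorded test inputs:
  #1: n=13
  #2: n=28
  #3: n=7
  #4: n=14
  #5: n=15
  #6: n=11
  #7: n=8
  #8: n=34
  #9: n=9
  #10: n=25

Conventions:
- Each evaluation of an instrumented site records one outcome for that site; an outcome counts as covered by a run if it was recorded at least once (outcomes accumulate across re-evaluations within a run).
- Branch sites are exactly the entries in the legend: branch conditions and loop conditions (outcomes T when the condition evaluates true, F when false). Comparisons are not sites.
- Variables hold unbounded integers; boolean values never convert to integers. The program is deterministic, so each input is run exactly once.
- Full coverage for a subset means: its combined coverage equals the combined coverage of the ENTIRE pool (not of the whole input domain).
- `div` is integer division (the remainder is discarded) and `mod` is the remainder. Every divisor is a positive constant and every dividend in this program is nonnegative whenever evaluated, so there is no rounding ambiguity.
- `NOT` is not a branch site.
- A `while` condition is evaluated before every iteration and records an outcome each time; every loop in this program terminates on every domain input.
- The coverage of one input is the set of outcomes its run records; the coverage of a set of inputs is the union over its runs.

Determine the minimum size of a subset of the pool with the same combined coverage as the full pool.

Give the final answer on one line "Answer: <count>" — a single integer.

run #1 (n=13) runs B1->T, B1->T, B1->T, B1->T, B1->F, B2->F, B3->F, B4->T, B5->F, B6->T, B7->T; records B1=T, B1=F, B2=F, B3=F, B4=T, B5=F, B6=T, B7=T
run #2 (n=28) runs B1->F, B2->F, B3->T, B5->F, B6->T, B7->T; records B1=F, B2=F, B3=T, B5=F, B6=T, B7=T
run #3 (n=7) runs B1->T, B1->T, B1->T, B1->T, B1->T, B1->T, B1->T, B1->T, B1->T, B1->T, B1->T, B1->T, B1->T, B1->T, ...; records B1=T, B1=F, B2=F, B3=F, B4=T, B5=F, B6=T, B7=T
run #4 (n=14) runs B1->T, B1->T, B1->F, B2->F, B3->F, B4->T, B5->F, B6->T, B7->T; records B1=T, B1=F, B2=F, B3=F, B4=T, B5=F, B6=T, B7=T
run #5 (n=15) runs B1->F, B2->F, B3->F, B4->T, B5->F, B6->T, B7->T; records B1=F, B2=F, B3=F, B4=T, B5=F, B6=T, B7=T
run #6 (n=11) runs B1->T, B1->T, B1->T, B1->T, B1->T, B1->T, B1->T, B1->T, B1->F, B2->F, B3->F, B4->T, B5->F, B6->T, ...; records B1=T, B1=F, B2=F, B3=F, B4=T, B5=F, B6=T, B7=T
run #7 (n=8) runs B1->T, B1->T, B1->T, B1->T, B1->T, B1->T, B1->T, B1->T, B1->T, B1->T, B1->T, B1->T, B1->T, B1->T, ...; records B1=T, B1=F, B2=F, B3=T, B5=F, B6=T, B7=T
run #8 (n=34) runs B1->F, B2->F, B3->F, B4->F, B5->F, B6->F, B8->T; records B1=F, B2=F, B3=F, B4=F, B5=F, B6=F, B8=T
run #9 (n=9) runs B1->T, B1->T, B1->T, B1->T, B1->T, B1->T, B1->T, B1->T, B1->T, B1->T, B1->T, B1->T, B1->F, B2->F, ...; records B1=T, B1=F, B2=F, B3=F, B4=T, B5=F, B6=T, B7=T
run #10 (n=25) runs B1->F, B2->F, B3->F, B4->T, B5->F, B6->T, B7->T; records B1=F, B2=F, B3=F, B4=T, B5=F, B6=T, B7=T
union over all inputs: B1=T, B1=F, B2=F, B3=T, B3=F, B4=T, B4=F, B5=F, B6=T, B6=F, B7=T, B8=T (12 outcomes)
checked all size-1 subsets: none covers 12 outcomes (max 8/12)
checked all size-2 subsets: none covers 12 outcomes (max 11/12)
at size 3, {1, 2, 8} reaches all 12 outcomes; every lexicographically earlier size-3 subset fails

Answer: 3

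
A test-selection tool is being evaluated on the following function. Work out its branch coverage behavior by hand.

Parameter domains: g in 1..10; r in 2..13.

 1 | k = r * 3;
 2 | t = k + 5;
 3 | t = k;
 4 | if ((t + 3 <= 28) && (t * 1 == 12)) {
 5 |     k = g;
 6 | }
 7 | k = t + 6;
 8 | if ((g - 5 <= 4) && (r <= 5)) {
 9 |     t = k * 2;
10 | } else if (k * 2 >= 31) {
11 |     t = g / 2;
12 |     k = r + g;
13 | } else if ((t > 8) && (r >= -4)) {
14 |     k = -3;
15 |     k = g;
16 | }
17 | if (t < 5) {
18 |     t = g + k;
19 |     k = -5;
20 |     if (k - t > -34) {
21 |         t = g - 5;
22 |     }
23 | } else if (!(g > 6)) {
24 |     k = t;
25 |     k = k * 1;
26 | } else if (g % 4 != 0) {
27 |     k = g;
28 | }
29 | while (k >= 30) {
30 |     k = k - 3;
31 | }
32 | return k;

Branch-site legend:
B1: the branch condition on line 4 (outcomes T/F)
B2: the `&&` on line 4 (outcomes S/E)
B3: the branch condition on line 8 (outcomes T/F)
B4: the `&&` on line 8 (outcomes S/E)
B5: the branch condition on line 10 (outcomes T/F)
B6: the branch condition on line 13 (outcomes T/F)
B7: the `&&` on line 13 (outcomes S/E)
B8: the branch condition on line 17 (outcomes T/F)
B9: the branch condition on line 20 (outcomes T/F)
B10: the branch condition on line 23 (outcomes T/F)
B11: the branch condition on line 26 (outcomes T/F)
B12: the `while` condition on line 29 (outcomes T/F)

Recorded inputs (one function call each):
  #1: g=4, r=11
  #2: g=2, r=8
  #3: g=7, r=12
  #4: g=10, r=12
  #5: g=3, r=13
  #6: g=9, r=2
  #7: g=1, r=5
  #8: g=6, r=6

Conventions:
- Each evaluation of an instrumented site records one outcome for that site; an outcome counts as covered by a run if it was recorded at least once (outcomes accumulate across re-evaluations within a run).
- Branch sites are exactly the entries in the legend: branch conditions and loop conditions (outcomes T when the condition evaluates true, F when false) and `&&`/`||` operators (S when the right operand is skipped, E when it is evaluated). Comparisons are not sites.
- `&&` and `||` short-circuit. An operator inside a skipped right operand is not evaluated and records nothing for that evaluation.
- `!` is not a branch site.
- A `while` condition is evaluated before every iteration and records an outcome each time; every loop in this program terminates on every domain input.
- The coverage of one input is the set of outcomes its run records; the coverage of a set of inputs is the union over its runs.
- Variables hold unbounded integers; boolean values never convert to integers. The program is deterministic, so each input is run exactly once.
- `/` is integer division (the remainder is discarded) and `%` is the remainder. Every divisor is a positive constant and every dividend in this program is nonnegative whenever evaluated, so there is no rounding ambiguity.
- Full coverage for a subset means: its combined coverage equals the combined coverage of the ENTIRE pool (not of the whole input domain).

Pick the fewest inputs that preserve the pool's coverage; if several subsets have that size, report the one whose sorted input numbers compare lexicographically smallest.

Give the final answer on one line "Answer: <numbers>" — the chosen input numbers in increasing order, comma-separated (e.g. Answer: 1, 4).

run #1 (g=4, r=11) records B1=F, B2=S, B3=F, B4=E, B5=T, B8=T, B9=T, B12=F
run #2 (g=2, r=8) records B1=F, B2=E, B3=F, B4=E, B5=T, B8=T, B9=T, B12=F
run #3 (g=7, r=12) records B1=F, B2=S, B3=F, B4=E, B5=T, B8=T, B9=T, B12=F
run #4 (g=10, r=12) records B1=F, B2=S, B3=F, B4=S, B5=T, B8=F, B10=F, B11=T, B12=F
run #5 (g=3, r=13) records B1=F, B2=S, B3=F, B4=E, B5=T, B8=T, B9=T, B12=F
run #6 (g=9, r=2) records B1=F, B2=E, B3=T, B4=E, B8=F, B10=F, B11=T, B12=F
run #7 (g=1, r=5) records B1=F, B2=E, B3=T, B4=E, B8=F, B10=T, B12=T, B12=F
run #8 (g=6, r=6) records B1=F, B2=E, B3=F, B4=E, B5=T, B8=T, B9=T, B12=F
pool-wide coverage (16 outcomes): B1=F, B2=S, B2=E, B3=T, B3=F, B4=S, B4=E, B5=T, B8=T, B8=F, B9=T, B10=T, B10=F, B11=T, B12=T, B12=F
size 1 is not enough: best union over all size-1 subsets is 9/16
size 2 is not enough: best union over all size-2 subsets is 14/16
at size 3, {1, 4, 7} reaches all 16 outcomes; every lexicographically earlier size-3 subset fails

Answer: 1, 4, 7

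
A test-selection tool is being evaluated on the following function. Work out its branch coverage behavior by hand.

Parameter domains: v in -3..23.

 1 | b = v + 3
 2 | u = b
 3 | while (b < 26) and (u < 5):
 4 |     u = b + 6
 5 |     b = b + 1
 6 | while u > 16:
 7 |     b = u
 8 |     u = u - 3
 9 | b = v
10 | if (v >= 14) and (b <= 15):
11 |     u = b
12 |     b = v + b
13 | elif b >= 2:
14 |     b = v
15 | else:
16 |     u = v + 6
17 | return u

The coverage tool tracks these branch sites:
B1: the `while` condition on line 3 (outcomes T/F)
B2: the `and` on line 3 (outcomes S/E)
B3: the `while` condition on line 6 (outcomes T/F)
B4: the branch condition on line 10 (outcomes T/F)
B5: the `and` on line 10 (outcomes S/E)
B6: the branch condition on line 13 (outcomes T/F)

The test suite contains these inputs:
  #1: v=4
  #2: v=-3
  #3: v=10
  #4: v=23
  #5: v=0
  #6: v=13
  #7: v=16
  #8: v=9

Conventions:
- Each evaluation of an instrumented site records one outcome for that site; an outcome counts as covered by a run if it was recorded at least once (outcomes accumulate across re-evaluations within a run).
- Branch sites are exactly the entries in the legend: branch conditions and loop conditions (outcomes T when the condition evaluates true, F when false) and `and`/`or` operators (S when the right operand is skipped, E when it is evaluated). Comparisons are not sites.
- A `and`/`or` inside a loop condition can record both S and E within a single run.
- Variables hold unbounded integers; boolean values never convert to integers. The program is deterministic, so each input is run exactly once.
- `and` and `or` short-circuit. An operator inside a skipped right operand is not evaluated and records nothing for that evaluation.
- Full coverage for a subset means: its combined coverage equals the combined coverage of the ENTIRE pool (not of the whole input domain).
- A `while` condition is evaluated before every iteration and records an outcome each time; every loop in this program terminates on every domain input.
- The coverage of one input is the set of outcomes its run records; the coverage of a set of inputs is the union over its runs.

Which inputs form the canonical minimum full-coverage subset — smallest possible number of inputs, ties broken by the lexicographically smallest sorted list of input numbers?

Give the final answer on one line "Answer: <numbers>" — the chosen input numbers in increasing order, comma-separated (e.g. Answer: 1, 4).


input #1 (v=4): events B2->E, B1->F, B3->F, B5->S, B4->F, B6->T; covers B1=F, B2=E, B3=F, B4=F, B5=S, B6=T
input #2 (v=-3): events B2->E, B1->T, B2->E, B1->F, B3->F, B5->S, B4->F, B6->F; covers B1=T, B1=F, B2=E, B3=F, B4=F, B5=S, B6=F
input #3 (v=10): events B2->E, B1->F, B3->F, B5->S, B4->F, B6->T; covers B1=F, B2=E, B3=F, B4=F, B5=S, B6=T
input #4 (v=23): events B2->S, B1->F, B3->T, B3->T, B3->T, B3->T, B3->F, B5->E, B4->F, B6->T; covers B1=F, B2=S, B3=T, B3=F, B4=F, B5=E, B6=T
input #5 (v=0): events B2->E, B1->T, B2->E, B1->F, B3->F, B5->S, B4->F, B6->F; covers B1=T, B1=F, B2=E, B3=F, B4=F, B5=S, B6=F
input #6 (v=13): events B2->E, B1->F, B3->F, B5->S, B4->F, B6->T; covers B1=F, B2=E, B3=F, B4=F, B5=S, B6=T
input #7 (v=16): events B2->E, B1->F, B3->T, B3->F, B5->E, B4->F, B6->T; covers B1=F, B2=E, B3=T, B3=F, B4=F, B5=E, B6=T
input #8 (v=9): events B2->E, B1->F, B3->F, B5->S, B4->F, B6->T; covers B1=F, B2=E, B3=F, B4=F, B5=S, B6=T
the full pool covers 11 outcomes: B1=T, B1=F, B2=S, B2=E, B3=T, B3=F, B4=F, B5=S, B5=E, B6=T, B6=F
size 1 is not enough: best union over all size-1 subsets is 7/11
at size 2, {2, 4} reaches all 11 outcomes; every lexicographically earlier size-2 subset fails
Answer: 2, 4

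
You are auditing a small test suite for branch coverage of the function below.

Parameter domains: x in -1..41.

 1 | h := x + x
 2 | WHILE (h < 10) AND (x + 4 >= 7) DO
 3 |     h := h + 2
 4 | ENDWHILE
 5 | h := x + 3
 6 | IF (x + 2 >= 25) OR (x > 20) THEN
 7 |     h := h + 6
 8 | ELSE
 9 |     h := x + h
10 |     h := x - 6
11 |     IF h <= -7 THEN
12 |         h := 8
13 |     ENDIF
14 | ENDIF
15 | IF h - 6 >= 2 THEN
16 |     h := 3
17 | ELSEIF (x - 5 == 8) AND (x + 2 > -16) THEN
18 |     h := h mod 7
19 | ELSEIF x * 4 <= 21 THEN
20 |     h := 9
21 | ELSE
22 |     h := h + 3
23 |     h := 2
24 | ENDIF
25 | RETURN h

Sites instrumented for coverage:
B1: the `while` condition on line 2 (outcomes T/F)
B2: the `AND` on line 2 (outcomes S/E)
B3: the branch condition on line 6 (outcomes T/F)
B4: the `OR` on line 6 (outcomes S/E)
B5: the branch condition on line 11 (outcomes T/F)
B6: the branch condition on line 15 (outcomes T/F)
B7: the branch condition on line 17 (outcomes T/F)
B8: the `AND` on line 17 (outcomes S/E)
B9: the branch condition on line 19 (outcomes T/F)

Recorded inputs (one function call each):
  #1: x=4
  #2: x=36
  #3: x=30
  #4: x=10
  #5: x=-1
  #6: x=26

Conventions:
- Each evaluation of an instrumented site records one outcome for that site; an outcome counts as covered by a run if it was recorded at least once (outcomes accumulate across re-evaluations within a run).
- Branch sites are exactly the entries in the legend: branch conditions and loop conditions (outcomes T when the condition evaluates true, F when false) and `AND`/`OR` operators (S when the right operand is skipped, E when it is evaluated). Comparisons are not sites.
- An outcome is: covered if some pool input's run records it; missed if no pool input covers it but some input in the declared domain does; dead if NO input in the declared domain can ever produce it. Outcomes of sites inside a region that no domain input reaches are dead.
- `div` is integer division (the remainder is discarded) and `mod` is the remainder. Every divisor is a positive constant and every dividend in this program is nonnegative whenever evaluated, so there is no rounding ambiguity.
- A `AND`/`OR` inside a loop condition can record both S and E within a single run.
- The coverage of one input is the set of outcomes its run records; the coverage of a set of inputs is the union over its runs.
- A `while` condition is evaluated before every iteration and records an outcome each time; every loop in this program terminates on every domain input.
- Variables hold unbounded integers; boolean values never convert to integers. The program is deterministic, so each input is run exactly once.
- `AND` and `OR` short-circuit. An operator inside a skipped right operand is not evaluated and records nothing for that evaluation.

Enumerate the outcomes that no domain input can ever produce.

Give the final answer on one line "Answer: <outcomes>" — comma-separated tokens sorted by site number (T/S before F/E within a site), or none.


sweeping the full domain (43 inputs) for each outcome:
  reachable outcomes have witnesses, e.g. B1=T (e.g. x=3), B1=F (e.g. x=-1), B2=S (e.g. x=3), B2=E (e.g. x=-1)
Answer: none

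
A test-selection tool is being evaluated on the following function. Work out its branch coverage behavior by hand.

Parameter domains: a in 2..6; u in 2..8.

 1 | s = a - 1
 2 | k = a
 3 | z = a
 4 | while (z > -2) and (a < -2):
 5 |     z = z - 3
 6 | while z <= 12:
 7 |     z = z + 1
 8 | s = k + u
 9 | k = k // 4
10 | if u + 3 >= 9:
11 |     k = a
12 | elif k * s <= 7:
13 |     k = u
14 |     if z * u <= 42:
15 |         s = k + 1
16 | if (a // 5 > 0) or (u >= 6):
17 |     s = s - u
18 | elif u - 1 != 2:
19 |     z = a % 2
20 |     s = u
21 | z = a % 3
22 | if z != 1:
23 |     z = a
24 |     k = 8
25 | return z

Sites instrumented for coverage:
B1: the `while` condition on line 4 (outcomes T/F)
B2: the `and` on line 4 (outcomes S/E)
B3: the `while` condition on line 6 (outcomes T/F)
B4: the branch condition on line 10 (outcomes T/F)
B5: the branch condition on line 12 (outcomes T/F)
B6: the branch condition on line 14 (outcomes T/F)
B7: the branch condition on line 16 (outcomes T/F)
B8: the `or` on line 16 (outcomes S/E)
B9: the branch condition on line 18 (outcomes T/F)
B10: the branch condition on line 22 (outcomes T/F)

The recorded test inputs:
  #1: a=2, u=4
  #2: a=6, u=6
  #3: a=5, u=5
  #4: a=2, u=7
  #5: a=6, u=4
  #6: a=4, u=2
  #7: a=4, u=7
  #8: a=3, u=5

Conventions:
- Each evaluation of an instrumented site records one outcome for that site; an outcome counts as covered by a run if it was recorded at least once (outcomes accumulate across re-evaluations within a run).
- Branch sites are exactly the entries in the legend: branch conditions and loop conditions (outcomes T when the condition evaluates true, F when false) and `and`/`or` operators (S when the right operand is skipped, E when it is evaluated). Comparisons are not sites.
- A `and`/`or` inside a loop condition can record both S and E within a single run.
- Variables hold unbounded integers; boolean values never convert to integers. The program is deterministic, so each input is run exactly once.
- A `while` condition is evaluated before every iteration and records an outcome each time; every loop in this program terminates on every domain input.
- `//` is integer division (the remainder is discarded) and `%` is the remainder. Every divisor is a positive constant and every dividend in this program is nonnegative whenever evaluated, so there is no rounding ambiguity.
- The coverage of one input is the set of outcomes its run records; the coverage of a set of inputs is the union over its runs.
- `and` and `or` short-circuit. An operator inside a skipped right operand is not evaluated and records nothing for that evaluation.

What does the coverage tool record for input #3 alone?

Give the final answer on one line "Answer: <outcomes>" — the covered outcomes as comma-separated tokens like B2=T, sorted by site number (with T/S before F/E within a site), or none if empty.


Simulating input #3 (a=5, u=5) step by step:
  B2->E, B1->F, B3->T, B3->T, B3->T, B3->T, B3->T, B3->T, B3->T, B3->T
  B3->F, B4->F, B5->F, B8->S, B7->T, B10->T
distinct outcomes covered: B1=F, B2=E, B3=T, B3=F, B4=F, B5=F, B7=T, B8=S, B10=T
Answer: B1=F, B2=E, B3=T, B3=F, B4=F, B5=F, B7=T, B8=S, B10=T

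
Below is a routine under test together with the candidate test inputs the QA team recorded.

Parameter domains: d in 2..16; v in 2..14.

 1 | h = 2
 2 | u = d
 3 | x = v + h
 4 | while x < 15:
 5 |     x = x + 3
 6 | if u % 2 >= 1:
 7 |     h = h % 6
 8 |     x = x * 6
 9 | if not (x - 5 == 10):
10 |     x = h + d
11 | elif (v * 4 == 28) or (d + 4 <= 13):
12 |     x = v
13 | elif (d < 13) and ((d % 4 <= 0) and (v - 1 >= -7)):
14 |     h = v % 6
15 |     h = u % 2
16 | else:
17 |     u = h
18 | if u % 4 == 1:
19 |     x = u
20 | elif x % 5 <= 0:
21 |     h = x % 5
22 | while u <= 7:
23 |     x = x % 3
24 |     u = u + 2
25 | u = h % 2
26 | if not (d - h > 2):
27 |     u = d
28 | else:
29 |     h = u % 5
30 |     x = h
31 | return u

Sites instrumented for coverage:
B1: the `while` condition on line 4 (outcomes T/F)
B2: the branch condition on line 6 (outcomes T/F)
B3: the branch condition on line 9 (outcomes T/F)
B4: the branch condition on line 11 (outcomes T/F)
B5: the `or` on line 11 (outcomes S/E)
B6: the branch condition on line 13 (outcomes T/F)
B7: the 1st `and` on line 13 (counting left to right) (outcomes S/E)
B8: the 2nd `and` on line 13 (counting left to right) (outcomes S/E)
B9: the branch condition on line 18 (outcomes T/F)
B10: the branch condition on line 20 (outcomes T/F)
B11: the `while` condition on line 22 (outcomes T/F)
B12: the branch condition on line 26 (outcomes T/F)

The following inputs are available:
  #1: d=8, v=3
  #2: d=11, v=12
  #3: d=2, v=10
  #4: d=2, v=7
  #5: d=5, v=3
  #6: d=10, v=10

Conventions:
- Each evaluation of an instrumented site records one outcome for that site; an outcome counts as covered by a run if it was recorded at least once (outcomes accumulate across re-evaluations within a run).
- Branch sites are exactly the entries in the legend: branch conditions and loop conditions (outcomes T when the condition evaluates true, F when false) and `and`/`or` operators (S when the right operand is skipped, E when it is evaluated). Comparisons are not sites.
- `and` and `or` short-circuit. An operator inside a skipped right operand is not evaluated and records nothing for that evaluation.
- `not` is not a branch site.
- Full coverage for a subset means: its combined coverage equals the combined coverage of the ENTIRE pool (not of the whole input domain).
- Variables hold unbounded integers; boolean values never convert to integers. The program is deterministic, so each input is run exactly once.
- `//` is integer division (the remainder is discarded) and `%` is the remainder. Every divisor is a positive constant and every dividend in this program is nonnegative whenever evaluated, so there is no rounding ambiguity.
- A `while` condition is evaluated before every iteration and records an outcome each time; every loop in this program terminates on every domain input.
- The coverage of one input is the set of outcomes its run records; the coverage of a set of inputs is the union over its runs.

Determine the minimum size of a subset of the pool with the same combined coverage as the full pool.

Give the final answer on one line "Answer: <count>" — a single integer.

#1 (d=8, v=3) -> covered: B1=T, B1=F, B2=F, B3=T, B9=F, B10=T, B11=F, B12=F
#2 (d=11, v=12) -> covered: B1=T, B1=F, B2=T, B3=T, B9=F, B10=F, B11=F, B12=F
#3 (d=2, v=10) -> covered: B1=T, B1=F, B2=F, B3=F, B4=T, B5=E, B9=F, B10=T, B11=T, B11=F, B12=T
#4 (d=2, v=7) -> covered: B1=T, B1=F, B2=F, B3=F, B4=T, B5=S, B9=F, B10=F, B11=T, B11=F, B12=T
#5 (d=5, v=3) -> covered: B1=T, B1=F, B2=T, B3=T, B9=T, B11=T, B11=F, B12=F
#6 (d=10, v=10) -> covered: B1=T, B1=F, B2=F, B3=F, B4=F, B5=E, B6=F, B7=E, B8=S, B9=F, B10=T, B11=T, B11=F, B12=F
together the pool reaches 21 outcomes: B1=T, B1=F, B2=T, B2=F, B3=T, B3=F, B4=T, B4=F, B5=S, B5=E, B6=F, B7=E, B8=S, B9=T, B9=F, B10=T, B10=F, B11=T, B11=F, B12=T, B12=F
every size-1 subset falls short of the 21 outcomes (best: 14/21)
every size-2 subset falls short of the 21 outcomes (best: 18/21)
inputs {4, 5, 6} (size 3) cover everything; no size-3 subset with a lexicographically smaller index list covers all 21

Answer: 3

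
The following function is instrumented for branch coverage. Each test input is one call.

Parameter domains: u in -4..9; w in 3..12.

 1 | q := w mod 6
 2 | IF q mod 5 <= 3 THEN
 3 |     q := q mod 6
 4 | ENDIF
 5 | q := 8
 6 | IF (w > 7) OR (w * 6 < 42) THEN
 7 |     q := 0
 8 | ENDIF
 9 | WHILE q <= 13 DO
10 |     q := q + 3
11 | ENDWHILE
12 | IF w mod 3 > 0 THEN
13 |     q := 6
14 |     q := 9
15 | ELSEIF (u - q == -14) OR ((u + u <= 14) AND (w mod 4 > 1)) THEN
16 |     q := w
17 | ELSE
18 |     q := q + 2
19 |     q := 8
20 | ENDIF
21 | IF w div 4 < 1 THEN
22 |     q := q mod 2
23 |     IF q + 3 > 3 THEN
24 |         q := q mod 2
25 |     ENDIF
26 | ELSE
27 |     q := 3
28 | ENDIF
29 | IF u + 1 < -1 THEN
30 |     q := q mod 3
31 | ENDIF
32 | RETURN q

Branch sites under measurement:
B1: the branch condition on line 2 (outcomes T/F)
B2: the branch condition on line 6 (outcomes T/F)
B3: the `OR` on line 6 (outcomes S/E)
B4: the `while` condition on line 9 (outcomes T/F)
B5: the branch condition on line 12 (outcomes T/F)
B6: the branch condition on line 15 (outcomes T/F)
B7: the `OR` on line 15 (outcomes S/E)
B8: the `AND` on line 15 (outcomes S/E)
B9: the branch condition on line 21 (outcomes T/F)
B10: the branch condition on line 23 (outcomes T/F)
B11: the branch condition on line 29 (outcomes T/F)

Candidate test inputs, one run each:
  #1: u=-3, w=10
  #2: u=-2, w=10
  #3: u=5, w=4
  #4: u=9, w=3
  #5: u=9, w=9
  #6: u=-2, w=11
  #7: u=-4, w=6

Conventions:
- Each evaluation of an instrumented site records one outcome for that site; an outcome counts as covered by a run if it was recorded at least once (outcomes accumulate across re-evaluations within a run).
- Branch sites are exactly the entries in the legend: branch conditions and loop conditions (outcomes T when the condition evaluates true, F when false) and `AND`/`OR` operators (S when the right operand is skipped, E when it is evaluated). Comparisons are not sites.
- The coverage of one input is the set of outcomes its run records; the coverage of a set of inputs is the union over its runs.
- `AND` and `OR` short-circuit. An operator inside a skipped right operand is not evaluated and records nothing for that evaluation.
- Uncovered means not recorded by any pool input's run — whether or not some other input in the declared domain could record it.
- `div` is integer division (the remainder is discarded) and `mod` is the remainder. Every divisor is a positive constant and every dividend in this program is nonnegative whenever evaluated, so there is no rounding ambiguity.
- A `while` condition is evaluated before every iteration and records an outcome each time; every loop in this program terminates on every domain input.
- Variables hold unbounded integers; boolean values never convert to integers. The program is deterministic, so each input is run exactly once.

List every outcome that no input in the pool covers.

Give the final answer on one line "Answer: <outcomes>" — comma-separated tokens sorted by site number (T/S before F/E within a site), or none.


input #1, u=-3, w=10: events B1->F, B3->S, B2->T, B4->T, B4->T, B4->T, B4->T, B4->T, B4->F, B5->T, B9->F, B11->T; outcomes B1=F, B2=T, B3=S, B4=T, B4=F, B5=T, B9=F, B11=T
input #2, u=-2, w=10: events B1->F, B3->S, B2->T, B4->T, B4->T, B4->T, B4->T, B4->T, B4->F, B5->T, B9->F, B11->F; outcomes B1=F, B2=T, B3=S, B4=T, B4=F, B5=T, B9=F, B11=F
input #3, u=5, w=4: events B1->F, B3->E, B2->T, B4->T, B4->T, B4->T, B4->T, B4->T, B4->F, B5->T, B9->F, B11->F; outcomes B1=F, B2=T, B3=E, B4=T, B4=F, B5=T, B9=F, B11=F
input #4, u=9, w=3: events B1->T, B3->E, B2->T, B4->T, B4->T, B4->T, B4->T, B4->T, B4->F, B5->F, B7->E, B8->S, B6->F, B9->T, ...; outcomes B1=T, B2=T, B3=E, B4=T, B4=F, B5=F, B6=F, B7=E, B8=S, B9=T, B10=F, B11=F
input #5, u=9, w=9: events B1->T, B3->S, B2->T, B4->T, B4->T, B4->T, B4->T, B4->T, B4->F, B5->F, B7->E, B8->S, B6->F, B9->F, ...; outcomes B1=T, B2=T, B3=S, B4=T, B4=F, B5=F, B6=F, B7=E, B8=S, B9=F, B11=F
input #6, u=-2, w=11: events B1->T, B3->S, B2->T, B4->T, B4->T, B4->T, B4->T, B4->T, B4->F, B5->T, B9->F, B11->F; outcomes B1=T, B2=T, B3=S, B4=T, B4=F, B5=T, B9=F, B11=F
input #7, u=-4, w=6: events B1->T, B3->E, B2->T, B4->T, B4->T, B4->T, B4->T, B4->T, B4->F, B5->F, B7->E, B8->E, B6->T, B9->F, ...; outcomes B1=T, B2=T, B3=E, B4=T, B4=F, B5=F, B6=T, B7=E, B8=E, B9=F, B11=T
union over the pool: B1=T, B1=F, B2=T, B3=S, B3=E, B4=T, B4=F, B5=T, B5=F, B6=T, B6=F, B7=E, B8=S, B8=E, B9=T, B9=F, B10=F, B11=T, B11=F
uncovered (3 of 22): B2=F, B7=S, B10=T
Answer: B2=F, B7=S, B10=T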